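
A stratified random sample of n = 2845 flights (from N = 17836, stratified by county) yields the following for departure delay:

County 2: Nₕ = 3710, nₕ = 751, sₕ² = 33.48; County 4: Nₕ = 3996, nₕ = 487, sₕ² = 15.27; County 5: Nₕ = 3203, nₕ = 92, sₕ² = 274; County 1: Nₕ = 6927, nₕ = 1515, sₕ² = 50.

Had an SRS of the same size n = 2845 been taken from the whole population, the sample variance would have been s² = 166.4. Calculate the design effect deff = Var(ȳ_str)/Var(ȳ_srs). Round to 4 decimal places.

Var(ȳ_str) = Σ Wₕ²(1−fₕ)sₕ²/nₕ with Wₕ = Nₕ/17836:
  County 2: (3710/17836)²·(1−751/3710)·33.48/751 = 0.0015384007
  County 4: (3996/17836)²·(1−487/3996)·15.27/487 = 0.0013820508
  County 5: (3203/17836)²·(1−92/3203)·274/92 = 0.09328778
  County 1: (6927/17836)²·(1−1515/6927)·50/1515 = 0.0038892461
  → Var(ȳ_str) = 0.10009748.
Var(ȳ_srs) = (1 − 2845/17836)·166.4/2845 = 0.04915913.
deff = 0.10009748 / 0.04915913 = 2.0362.

2.0362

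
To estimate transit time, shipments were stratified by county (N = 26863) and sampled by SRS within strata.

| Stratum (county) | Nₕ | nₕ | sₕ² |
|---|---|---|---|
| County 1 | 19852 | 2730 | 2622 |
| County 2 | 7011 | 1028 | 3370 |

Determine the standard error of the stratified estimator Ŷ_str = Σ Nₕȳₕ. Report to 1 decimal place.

Var(Ŷ_str) = Σₕ Nₕ²(1 − fₕ)sₕ²/nₕ.
County 1: 19852²·(1 − 2730/19852)·2622/2730 = 3.2645912 × 10^8.
County 2: 7011²·(1 − 1028/7011)·3370/1028 = 1.3751047 × 10^8.
Sum = 4.6396959 × 10^8.
SE = √(4.6396959 × 10^8) = 21540.0.

21540.0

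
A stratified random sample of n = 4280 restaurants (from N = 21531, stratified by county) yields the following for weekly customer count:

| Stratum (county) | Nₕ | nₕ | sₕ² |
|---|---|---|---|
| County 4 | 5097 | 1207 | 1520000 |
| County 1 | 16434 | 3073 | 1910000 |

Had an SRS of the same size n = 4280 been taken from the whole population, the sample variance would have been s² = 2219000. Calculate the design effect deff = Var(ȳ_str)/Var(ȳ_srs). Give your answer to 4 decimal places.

0.8384

Var(ȳ_str) = Σ Wₕ²(1−fₕ)sₕ²/nₕ with Wₕ = Nₕ/21531:
  County 4: (5097/21531)²·(1−1207/5097)·1520000/1207 = 53.86072
  County 1: (16434/21531)²·(1−3073/16434)·1910000/3073 = 294.39108
  → Var(ȳ_str) = 348.2518.
Var(ȳ_srs) = (1 − 4280/21531)·2219000/4280 = 415.39724.
deff = 348.2518 / 415.39724 = 0.8384.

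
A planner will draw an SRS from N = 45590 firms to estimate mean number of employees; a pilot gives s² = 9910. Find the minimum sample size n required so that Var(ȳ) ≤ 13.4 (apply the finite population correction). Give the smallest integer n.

Without fpc, n₀ = s²/D = 9910/13.4 = 739.5522.
With fpc, (1 − n/N)·s²/n ≤ D requires n ≥ n₀/(1 + n₀/N) = 739.5522/(1 + 739.5522/45590) = 727.7468.
Rounding up, n = 728.

728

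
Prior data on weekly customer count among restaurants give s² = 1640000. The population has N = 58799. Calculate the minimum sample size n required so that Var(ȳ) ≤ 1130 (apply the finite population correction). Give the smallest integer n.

1417

Without fpc, n₀ = s²/D = 1640000/1130 = 1451.3274.
With fpc, (1 − n/N)·s²/n ≤ D requires n ≥ n₀/(1 + n₀/N) = 1451.3274/(1 + 1451.3274/58799) = 1416.3674.
Rounding up, n = 1417.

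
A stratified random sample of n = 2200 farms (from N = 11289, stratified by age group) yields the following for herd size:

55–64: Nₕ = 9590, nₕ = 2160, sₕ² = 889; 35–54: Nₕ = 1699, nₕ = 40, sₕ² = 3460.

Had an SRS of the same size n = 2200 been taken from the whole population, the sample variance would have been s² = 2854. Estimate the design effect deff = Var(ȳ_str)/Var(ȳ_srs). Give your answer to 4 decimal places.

Var(ȳ_str) = Σ Wₕ²(1−fₕ)sₕ²/nₕ with Wₕ = Nₕ/11289:
  55–64: (9590/11289)²·(1−2160/9590)·889/2160 = 0.23011476
  35–54: (1699/11289)²·(1−40/1699)·3460/40 = 1.913132
  → Var(ȳ_str) = 2.1432468.
Var(ȳ_srs) = (1 − 2200/11289)·2854/2200 = 1.0444603.
deff = 2.1432468 / 1.0444603 = 2.0520.

2.0520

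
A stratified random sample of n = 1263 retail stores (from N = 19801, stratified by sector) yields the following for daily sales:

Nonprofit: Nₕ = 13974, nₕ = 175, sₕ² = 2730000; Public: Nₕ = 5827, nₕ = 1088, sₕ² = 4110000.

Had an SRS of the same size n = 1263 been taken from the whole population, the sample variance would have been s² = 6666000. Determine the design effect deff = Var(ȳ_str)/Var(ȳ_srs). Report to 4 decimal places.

1.6065

Var(ȳ_str) = Σ Wₕ²(1−fₕ)sₕ²/nₕ with Wₕ = Nₕ/19801:
  Nonprofit: (13974/19801)²·(1−175/13974)·2730000/175 = 7672.1786
  Public: (5827/19801)²·(1−1088/5827)·4110000/1088 = 266.05438
  → Var(ȳ_str) = 7938.233.
Var(ȳ_srs) = (1 − 1263/19801)·6666000/1263 = 4941.2601.
deff = 7938.233 / 4941.2601 = 1.6065.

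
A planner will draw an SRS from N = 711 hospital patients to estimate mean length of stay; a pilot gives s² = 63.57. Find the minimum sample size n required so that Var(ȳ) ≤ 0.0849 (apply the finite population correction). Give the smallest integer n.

365

Without fpc, n₀ = s²/D = 63.57/0.0849 = 748.7633.
With fpc, (1 − n/N)·s²/n ≤ D requires n ≥ n₀/(1 + n₀/N) = 748.7633/(1 + 748.7633/711) = 364.6966.
Rounding up, n = 365.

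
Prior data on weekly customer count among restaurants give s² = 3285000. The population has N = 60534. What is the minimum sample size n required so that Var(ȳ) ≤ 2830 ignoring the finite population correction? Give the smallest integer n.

1161

Without fpc, n₀ = s²/D = 3285000/2830 = 1160.7774.
Rounding up, n = 1161.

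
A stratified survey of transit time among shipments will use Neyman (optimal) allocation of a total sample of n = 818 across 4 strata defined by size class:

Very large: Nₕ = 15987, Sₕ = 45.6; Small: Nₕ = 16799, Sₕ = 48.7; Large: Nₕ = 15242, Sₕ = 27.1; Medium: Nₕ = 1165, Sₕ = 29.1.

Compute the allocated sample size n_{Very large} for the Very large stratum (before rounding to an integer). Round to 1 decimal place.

Neyman allocation: nₕ = n·NₕSₕ / Σⱼ NⱼSⱼ.
Σ NⱼSⱼ = 15987·45.6 + 16799·48.7 + 15242·27.1 + 1165·29.1 = 1.9940782 × 10^6.
n_{Very large} = 818·15987·45.6 / (1.9940782 × 10^6) = 299.0.

299.0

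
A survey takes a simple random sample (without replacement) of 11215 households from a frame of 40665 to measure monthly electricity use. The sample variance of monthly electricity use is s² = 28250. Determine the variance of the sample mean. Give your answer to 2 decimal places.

Under SRS without replacement, Var(ȳ) = (1 − f)·s²/n with f = n/N = 11215/40665 = 0.27578999.
Var(ȳ) = (1 − 0.27578999)·28250/11215 = 0.72421001·2.5189478 = 1.8242472.

1.82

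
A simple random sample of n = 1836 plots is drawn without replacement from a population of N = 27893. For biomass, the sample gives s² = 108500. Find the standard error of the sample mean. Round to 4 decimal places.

7.4301

Under SRS without replacement, Var(ȳ) = (1 − f)·s²/n with f = n/N = 1836/27893 = 0.06582297.
Var(ȳ) = (1 − 0.06582297)·108500/1836 = 0.93417703·59.095861 = 55.205996.
SE(ȳ) = √(55.205996) = 7.4301.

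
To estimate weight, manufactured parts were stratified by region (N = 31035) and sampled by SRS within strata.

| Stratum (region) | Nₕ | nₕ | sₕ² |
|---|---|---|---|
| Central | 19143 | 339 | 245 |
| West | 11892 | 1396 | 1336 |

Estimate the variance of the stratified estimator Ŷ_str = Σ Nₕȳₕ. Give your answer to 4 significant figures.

3.796 × 10^8

Var(Ŷ_str) = Σₕ Nₕ²(1 − fₕ)sₕ²/nₕ.
Central: 19143²·(1 − 339/19143)·245/339 = 2.6015168 × 10^8.
West: 11892²·(1 − 1396/11892)·1336/1396 = 1.1945374 × 10^8.
Sum = 3.7960542 × 10^8.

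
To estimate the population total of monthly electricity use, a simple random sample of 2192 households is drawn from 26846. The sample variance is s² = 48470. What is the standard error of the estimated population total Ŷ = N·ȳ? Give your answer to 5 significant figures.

120980

Var(Ŷ) = N²·Var(ȳ) = N²·(1 − n/N)·s²/n.
f = 2192/26846 = 0.08165090; Var(ȳ) = 0.91834910·48470/2192 = 20.306743.
Var(Ŷ) = 26846² · 20.306743 = 1.4635226 × 10^10.
SE(Ŷ) = √(1.4635226 × 10^10) = 120980.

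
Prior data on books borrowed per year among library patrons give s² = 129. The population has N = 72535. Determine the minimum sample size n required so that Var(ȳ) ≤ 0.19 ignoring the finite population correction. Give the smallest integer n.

Without fpc, n₀ = s²/D = 129/0.19 = 678.9474.
Rounding up, n = 679.

679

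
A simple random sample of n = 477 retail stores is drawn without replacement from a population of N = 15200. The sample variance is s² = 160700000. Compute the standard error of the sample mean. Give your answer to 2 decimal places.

Under SRS without replacement, Var(ȳ) = (1 − f)·s²/n with f = n/N = 477/15200 = 0.03138158.
Var(ȳ) = (1 − 0.03138158)·160700000/477 = 0.96861842·336897.27 = 326324.91.
SE(ȳ) = √(326324.91) = 571.25.

571.25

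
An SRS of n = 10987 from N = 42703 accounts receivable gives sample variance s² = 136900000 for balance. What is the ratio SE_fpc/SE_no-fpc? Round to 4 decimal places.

0.8618

f = n/N = 10987/42703 = 0.25728872.
SE_no-fpc = √(s²/n) = 111.62518; SE_fpc = √((1−f)s²/n) = 96.199358.
Ratio = √(1−f) = 0.86180699.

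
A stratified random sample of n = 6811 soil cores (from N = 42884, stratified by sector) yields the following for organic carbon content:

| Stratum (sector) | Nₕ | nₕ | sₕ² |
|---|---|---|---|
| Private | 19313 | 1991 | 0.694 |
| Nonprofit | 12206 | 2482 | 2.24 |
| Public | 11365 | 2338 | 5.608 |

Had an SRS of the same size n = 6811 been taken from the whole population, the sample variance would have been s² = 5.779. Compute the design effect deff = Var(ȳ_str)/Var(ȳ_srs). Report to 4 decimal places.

Var(ȳ_str) = Σ Wₕ²(1−fₕ)sₕ²/nₕ with Wₕ = Nₕ/42884:
  Private: (19313/42884)²·(1−1991/19313)·0.694/1991 = 6.3408198 × 10^-5
  Nonprofit: (12206/42884)²·(1−2482/12206)·2.24/2482 = 5.8247056 × 10^-5
  Public: (11365/42884)²·(1−2338/11365)·5.608/2338 = 1.3380915 × 10^-4
  → Var(ȳ_str) = 2.554644 × 10^-4.
Var(ȳ_srs) = (1 − 6811/42884)·5.779/6811 = 7.1372151 × 10^-4.
deff = (2.554644 × 10^-4) / (7.1372151 × 10^-4) = 0.3579.

0.3579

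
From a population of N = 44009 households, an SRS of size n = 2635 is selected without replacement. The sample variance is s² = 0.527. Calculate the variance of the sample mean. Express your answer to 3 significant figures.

1.88 × 10^-4

Under SRS without replacement, Var(ȳ) = (1 − f)·s²/n with f = n/N = 2635/44009 = 0.05987412.
Var(ȳ) = (1 − 0.05987412)·0.527/2635 = 0.94012588·2 × 10^-4 = 1.8802518 × 10^-4.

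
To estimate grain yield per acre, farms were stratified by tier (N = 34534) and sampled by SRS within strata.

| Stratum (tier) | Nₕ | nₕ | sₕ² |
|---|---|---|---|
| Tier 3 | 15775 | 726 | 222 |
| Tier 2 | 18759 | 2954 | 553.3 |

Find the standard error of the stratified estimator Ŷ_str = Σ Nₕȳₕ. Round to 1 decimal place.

11319.3

Var(Ŷ_str) = Σₕ Nₕ²(1 − fₕ)sₕ²/nₕ.
Tier 3: 15775²·(1 − 726/15775)·222/726 = 7.2592769 × 10^7.
Tier 2: 18759²·(1 − 2954/18759)·553.3/2954 = 5.5533413 × 10^7.
Sum = 1.2812618 × 10^8.
SE = √(1.2812618 × 10^8) = 11319.3.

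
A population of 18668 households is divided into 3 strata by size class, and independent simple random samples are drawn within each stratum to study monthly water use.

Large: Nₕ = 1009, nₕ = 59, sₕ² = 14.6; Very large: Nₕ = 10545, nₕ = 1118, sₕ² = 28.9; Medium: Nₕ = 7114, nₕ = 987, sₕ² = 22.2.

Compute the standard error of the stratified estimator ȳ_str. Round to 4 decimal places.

0.1042

Var(ȳ_str) = Σₕ Wₕ²(1 − fₕ)sₕ²/nₕ with Wₕ = Nₕ/N, N = 18668.
Large: Wₕ = 0.05404971; term = 0.05404971²·(1 − 0.05847374)·14.6/59 = 6.8064402 × 10^-4.
Very large: Wₕ = 0.56487037; term = 0.56487037²·(1 − 0.10602181)·28.9/1118 = 0.0073736165.
Medium: Wₕ = 0.38107992; term = 0.38107992²·(1 − 0.13874051)·22.2/987 = 0.0028132089.
Sum = 0.010867469.
SE = √(0.010867469) = 0.1042.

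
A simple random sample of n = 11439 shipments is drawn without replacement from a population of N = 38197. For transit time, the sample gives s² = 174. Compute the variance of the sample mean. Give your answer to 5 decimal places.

Under SRS without replacement, Var(ȳ) = (1 − f)·s²/n with f = n/N = 11439/38197 = 0.29947378.
Var(ȳ) = (1 − 0.29947378)·174/11439 = 0.70052622·0.01521112 = 0.010655788.

0.01066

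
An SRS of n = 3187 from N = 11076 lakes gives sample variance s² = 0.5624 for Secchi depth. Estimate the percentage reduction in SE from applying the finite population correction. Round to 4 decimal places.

f = n/N = 3187/11076 = 0.28773926.
SE_no-fpc = √(s²/n) = 0.013284084; SE_fpc = √((1−f)s²/n) = 0.011211175.
Ratio = √(1−f) = 0.84395542. Reduction = 100·(1 − 0.84395542) = 15.6045%.

15.6045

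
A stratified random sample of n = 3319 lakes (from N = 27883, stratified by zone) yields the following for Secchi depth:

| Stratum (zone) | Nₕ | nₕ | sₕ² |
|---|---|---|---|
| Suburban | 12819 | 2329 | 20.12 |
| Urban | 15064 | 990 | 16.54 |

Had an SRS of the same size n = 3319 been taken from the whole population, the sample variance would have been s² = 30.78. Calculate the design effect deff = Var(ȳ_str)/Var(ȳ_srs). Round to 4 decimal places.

Var(ȳ_str) = Σ Wₕ²(1−fₕ)sₕ²/nₕ with Wₕ = Nₕ/27883:
  Suburban: (12819/27883)²·(1−2329/12819)·20.12/2329 = 0.0014942014
  Urban: (15064/27883)²·(1−990/15064)·16.54/990 = 0.0045559523
  → Var(ȳ_str) = 0.0060501537.
Var(ȳ_srs) = (1 − 3319/27883)·30.78/3319 = 0.0081699792.
deff = 0.0060501537 / 0.0081699792 = 0.7405.

0.7405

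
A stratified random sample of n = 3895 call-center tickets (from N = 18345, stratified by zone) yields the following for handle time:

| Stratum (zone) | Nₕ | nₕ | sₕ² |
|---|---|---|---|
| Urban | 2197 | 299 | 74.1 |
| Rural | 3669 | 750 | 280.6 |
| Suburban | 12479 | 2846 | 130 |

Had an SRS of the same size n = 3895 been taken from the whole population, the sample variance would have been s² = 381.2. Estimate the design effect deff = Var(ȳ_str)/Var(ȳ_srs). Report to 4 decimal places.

Var(ȳ_str) = Σ Wₕ²(1−fₕ)sₕ²/nₕ with Wₕ = Nₕ/18345:
  Urban: (2197/18345)²·(1−299/2197)·74.1/299 = 0.0030707033
  Rural: (3669/18345)²·(1−750/3669)·280.6/750 = 0.011906189
  Suburban: (12479/18345)²·(1−2846/12479)·130/2846 = 0.016316025
  → Var(ȳ_str) = 0.031292917.
Var(ȳ_srs) = (1 − 3895/18345)·381.2/3895 = 0.077089559.
deff = 0.031292917 / 0.077089559 = 0.4059.

0.4059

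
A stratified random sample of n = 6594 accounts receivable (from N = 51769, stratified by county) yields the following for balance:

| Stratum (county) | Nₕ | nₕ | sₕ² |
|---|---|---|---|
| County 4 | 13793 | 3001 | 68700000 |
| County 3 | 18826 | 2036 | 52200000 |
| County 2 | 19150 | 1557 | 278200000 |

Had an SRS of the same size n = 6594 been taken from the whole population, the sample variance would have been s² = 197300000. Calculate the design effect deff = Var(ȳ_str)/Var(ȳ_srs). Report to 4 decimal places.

Var(ȳ_str) = Σ Wₕ²(1−fₕ)sₕ²/nₕ with Wₕ = Nₕ/51769:
  County 4: (13793/51769)²·(1−3001/13793)·68700000/3001 = 1271.4868
  County 3: (18826/51769)²·(1−2036/18826)·52200000/2036 = 3023.8617
  County 2: (19150/51769)²·(1−1557/19150)·278200000/1557 = 22461.442
  → Var(ȳ_str) = 26756.791.
Var(ȳ_srs) = (1 − 6594/51769)·197300000/6594 = 26109.979.
deff = 26756.791 / 26109.979 = 1.0248.

1.0248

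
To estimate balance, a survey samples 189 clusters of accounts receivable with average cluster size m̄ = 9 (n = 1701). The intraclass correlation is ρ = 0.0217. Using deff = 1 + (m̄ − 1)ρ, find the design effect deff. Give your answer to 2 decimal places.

1.17

deff = 1 + (9 − 1)·0.0217 = 1 + 0.1736 = 1.1736.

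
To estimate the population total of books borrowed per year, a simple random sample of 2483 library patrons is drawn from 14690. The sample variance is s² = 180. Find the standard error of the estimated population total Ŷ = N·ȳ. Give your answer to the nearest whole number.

Var(Ŷ) = N²·Var(ȳ) = N²·(1 − n/N)·s²/n.
f = 2483/14690 = 0.16902655; Var(ȳ) = 0.83097345·180/2483 = 0.060239719.
Var(Ŷ) = 14690² · 0.060239719 = 1.2999496 × 10^7.
SE(Ŷ) = √(1.2999496 × 10^7) = 3605.

3605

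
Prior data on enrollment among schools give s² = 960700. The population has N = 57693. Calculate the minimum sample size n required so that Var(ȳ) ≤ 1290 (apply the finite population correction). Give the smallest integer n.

Without fpc, n₀ = s²/D = 960700/1290 = 744.7287.
With fpc, (1 − n/N)·s²/n ≤ D requires n ≥ n₀/(1 + n₀/N) = 744.7287/(1 + 744.7287/57693) = 735.2379.
Rounding up, n = 736.

736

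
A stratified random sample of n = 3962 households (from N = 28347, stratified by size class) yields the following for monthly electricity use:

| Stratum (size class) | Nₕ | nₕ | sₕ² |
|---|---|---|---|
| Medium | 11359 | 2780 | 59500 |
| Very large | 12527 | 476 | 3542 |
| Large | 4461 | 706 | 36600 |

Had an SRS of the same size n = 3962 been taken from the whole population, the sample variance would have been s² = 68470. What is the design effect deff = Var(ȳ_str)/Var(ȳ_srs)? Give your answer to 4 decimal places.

0.3413

Var(ȳ_str) = Σ Wₕ²(1−fₕ)sₕ²/nₕ with Wₕ = Nₕ/28347:
  Medium: (11359/28347)²·(1−2780/11359)·59500/2780 = 2.5955819
  Very large: (12527/28347)²·(1−476/12527)·3542/476 = 1.3979691
  Large: (4461/28347)²·(1−706/4461)·36600/706 = 1.080698
  → Var(ȳ_str) = 5.074249.
Var(ȳ_srs) = (1 − 3962/28347)·68470/3962 = 14.866253.
deff = 5.074249 / 14.866253 = 0.3413.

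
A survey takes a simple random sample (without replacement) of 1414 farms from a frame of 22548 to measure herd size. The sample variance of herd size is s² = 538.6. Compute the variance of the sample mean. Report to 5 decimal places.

0.35702

Under SRS without replacement, Var(ȳ) = (1 − f)·s²/n with f = n/N = 1414/22548 = 0.06271066.
Var(ȳ) = (1 − 0.06271066)·538.6/1414 = 0.93728934·0.38090523 = 0.35701841.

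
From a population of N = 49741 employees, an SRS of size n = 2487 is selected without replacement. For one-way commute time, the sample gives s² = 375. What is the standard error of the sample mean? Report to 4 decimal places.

Under SRS without replacement, Var(ȳ) = (1 − f)·s²/n with f = n/N = 2487/49741 = 0.04999899.
Var(ȳ) = (1 − 0.04999899)·375/2487 = 0.95000101·0.15078408 = 0.14324502.
SE(ȳ) = √(0.14324502) = 0.3785.

0.3785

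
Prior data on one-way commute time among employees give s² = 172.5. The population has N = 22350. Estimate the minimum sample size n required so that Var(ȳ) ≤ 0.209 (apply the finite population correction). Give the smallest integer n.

796

Without fpc, n₀ = s²/D = 172.5/0.209 = 825.3589.
With fpc, (1 − n/N)·s²/n ≤ D requires n ≥ n₀/(1 + n₀/N) = 825.3589/(1 + 825.3589/22350) = 795.9649.
Rounding up, n = 796.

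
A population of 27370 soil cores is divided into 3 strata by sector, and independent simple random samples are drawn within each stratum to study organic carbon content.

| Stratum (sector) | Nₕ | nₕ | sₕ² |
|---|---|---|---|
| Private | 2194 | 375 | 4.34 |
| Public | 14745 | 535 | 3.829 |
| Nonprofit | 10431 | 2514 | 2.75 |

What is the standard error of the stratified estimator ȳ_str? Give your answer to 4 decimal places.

0.0467

Var(ȳ_str) = Σₕ Wₕ²(1 − fₕ)sₕ²/nₕ with Wₕ = Nₕ/N, N = 27370.
Private: Wₕ = 0.08016076; term = 0.08016076²·(1 − 0.17092069)·4.34/375 = 6.1656404 × 10^-5.
Public: Wₕ = 0.53872853; term = 0.53872853²·(1 − 0.03628349)·3.829/535 = 0.0020018007.
Nonprofit: Wₕ = 0.38111071; term = 0.38111071²·(1 − 0.24101237)·2.75/2514 = 1.2058809 × 10^-4.
Sum = 0.0021840452.
SE = √(0.0021840452) = 0.0467.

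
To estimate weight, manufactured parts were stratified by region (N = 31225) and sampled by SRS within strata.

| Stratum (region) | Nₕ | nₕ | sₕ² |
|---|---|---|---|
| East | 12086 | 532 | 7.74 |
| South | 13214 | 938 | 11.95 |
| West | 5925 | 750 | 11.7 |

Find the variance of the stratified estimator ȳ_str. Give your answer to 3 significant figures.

Var(ȳ_str) = Σₕ Wₕ²(1 − fₕ)sₕ²/nₕ with Wₕ = Nₕ/N, N = 31225.
East: Wₕ = 0.38706165; term = 0.38706165²·(1 − 0.04401787)·7.74/532 = 0.0020837201.
South: Wₕ = 0.42318655; term = 0.42318655²·(1 − 0.07098532)·11.95/938 = 0.0021195875.
West: Wₕ = 0.18975180; term = 0.18975180²·(1 − 0.12658228)·11.7/750 = 4.9058969 × 10^-4.
Sum = 0.0046938973.

0.00469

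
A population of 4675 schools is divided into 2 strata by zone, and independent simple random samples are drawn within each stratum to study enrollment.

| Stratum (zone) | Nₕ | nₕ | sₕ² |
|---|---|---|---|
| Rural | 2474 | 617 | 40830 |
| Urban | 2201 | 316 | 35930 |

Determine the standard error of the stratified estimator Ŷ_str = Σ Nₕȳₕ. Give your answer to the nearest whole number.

27852

Var(Ŷ_str) = Σₕ Nₕ²(1 − fₕ)sₕ²/nₕ.
Rural: 2474²·(1 − 617/2474)·40830/617 = 3.0402256 × 10^8.
Urban: 2201²·(1 − 316/2201)·35930/316 = 4.7173873 × 10^8.
Sum = 7.7576129 × 10^8.
SE = √(7.7576129 × 10^8) = 27852.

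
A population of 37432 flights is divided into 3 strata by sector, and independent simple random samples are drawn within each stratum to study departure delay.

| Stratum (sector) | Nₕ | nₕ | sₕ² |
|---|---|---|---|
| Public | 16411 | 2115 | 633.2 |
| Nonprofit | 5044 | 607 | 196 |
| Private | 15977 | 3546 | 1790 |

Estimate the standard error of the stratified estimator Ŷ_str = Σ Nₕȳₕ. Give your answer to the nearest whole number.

13331

Var(Ŷ_str) = Σₕ Nₕ²(1 − fₕ)sₕ²/nₕ.
Public: 16411²·(1 − 2115/16411)·633.2/2115 = 7.0239291 × 10^7.
Nonprofit: 5044²·(1 − 607/5044)·196/607 = 7.2265646 × 10^6.
Private: 15977²·(1 − 3546/15977)·1790/3546 = 1.0025721 × 10^8.
Sum = 1.7772307 × 10^8.
SE = √(1.7772307 × 10^8) = 13331.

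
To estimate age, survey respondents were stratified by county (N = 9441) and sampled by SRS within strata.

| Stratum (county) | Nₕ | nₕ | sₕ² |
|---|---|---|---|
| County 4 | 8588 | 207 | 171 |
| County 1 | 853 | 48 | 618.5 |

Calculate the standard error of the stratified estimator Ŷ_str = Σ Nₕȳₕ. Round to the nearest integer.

Var(Ŷ_str) = Σₕ Nₕ²(1 − fₕ)sₕ²/nₕ.
County 4: 8588²·(1 − 207/8588)·171/207 = 5.9458458 × 10^7.
County 1: 853²·(1 − 48/853)·618.5/48 = 8.8479646 × 10^6.
Sum = 6.8306423 × 10^7.
SE = √(6.8306423 × 10^7) = 8265.

8265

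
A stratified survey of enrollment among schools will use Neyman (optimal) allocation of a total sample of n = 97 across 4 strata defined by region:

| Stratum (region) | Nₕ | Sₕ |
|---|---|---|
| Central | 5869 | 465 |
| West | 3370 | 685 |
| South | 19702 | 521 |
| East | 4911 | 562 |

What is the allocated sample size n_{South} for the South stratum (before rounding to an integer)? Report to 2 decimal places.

55.12

Neyman allocation: nₕ = n·NₕSₕ / Σⱼ NⱼSⱼ.
Σ NⱼSⱼ = 5869·465 + 3370·685 + 19702·521 + 4911·562 = 1.8062259 × 10^7.
n_{South} = 97·19702·521 / (1.8062259 × 10^7) = 55.12.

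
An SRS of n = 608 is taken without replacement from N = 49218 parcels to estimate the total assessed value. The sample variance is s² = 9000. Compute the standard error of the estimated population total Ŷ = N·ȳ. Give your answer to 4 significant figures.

Var(Ŷ) = N²·Var(ȳ) = N²·(1 − n/N)·s²/n.
f = 608/49218 = 0.01235320; Var(ȳ) = 0.98764680·9000/608 = 14.619772.
Var(Ŷ) = 49218² · 14.619772 = 3.5415104 × 10^10.
SE(Ŷ) = √(3.5415104 × 10^10) = 188200.

188200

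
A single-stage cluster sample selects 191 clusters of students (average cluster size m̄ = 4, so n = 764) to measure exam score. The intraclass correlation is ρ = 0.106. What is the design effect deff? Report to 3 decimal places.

deff = 1 + (4 − 1)·0.106 = 1 + 0.318 = 1.318.

1.318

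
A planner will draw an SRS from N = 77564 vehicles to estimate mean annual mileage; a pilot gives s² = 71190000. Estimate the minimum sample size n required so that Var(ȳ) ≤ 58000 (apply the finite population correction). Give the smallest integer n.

1209

Without fpc, n₀ = s²/D = 71190000/58000 = 1227.4138.
With fpc, (1 − n/N)·s²/n ≤ D requires n ≥ n₀/(1 + n₀/N) = 1227.4138/(1 + 1227.4138/77564) = 1208.2931.
Rounding up, n = 1209.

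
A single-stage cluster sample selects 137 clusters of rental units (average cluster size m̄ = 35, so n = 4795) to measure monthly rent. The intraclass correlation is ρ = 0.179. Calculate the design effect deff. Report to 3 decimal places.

7.086

deff = 1 + (35 − 1)·0.179 = 1 + 6.086 = 7.086.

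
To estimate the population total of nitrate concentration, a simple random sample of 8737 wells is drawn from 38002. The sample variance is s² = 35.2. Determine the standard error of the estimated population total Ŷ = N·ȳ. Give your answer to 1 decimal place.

2116.7

Var(Ŷ) = N²·Var(ȳ) = N²·(1 − n/N)·s²/n.
f = 8737/38002 = 0.22990895; Var(ȳ) = 0.77009105·35.2/8737 = 0.0031025758.
Var(Ŷ) = 38002² · 0.0031025758 = 4.4805911 × 10^6.
SE(Ŷ) = √(4.4805911 × 10^6) = 2116.7.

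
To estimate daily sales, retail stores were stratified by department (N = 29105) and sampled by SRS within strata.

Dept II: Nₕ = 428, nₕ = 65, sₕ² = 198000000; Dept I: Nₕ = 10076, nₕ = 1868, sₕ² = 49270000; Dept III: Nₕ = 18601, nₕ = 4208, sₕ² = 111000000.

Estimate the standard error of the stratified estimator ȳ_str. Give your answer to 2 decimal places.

Var(ȳ_str) = Σₕ Wₕ²(1 − fₕ)sₕ²/nₕ with Wₕ = Nₕ/N, N = 29105.
Dept II: Wₕ = 0.01470538; term = 0.01470538²·(1 − 0.15186916)·198000000/65 = 558.68501.
Dept I: Wₕ = 0.34619481; term = 0.34619481²·(1 − 0.18539103)·49270000/1868 = 2575.1112.
Dept III: Wₕ = 0.63909981; term = 0.63909981²·(1 − 0.22622440)·111000000/4208 = 8336.8053.
Sum = 11470.602.
SE = √(11470.602) = 107.10.

107.10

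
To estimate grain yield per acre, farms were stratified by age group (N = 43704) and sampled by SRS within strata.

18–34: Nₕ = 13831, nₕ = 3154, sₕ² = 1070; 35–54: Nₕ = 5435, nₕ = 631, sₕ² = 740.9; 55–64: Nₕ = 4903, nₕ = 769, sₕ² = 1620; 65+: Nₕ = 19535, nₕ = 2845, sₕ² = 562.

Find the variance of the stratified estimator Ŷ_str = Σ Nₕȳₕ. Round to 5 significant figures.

1.8786 × 10^8

Var(Ŷ_str) = Σₕ Nₕ²(1 − fₕ)sₕ²/nₕ.
18–34: 13831²·(1 − 3154/13831)·1070/3154 = 5.0098522 × 10^7.
35–54: 5435²·(1 − 631/5435)·740.9/631 = 3.0657221 × 10^7.
55–64: 4903²·(1 − 769/4903)·1620/769 = 4.2699328 × 10^7.
65+: 19535²·(1 − 2845/19535)·562/2845 = 6.4405625 × 10^7.
Sum = 1.878607 × 10^8.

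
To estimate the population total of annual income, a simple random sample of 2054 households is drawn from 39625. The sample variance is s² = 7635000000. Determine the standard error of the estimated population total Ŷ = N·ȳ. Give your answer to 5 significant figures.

7.4390 × 10^7

Var(Ŷ) = N²·Var(ȳ) = N²·(1 − n/N)·s²/n.
f = 2054/39625 = 0.05183596; Var(ȳ) = 0.94816404·7635000000/2054 = 3.5244559 × 10^6.
Var(Ŷ) = 39625² · (3.5244559 × 10^6) = 5.5338914 × 10^15.
SE(Ŷ) = √(5.5338914 × 10^15) = 7.4390 × 10^7.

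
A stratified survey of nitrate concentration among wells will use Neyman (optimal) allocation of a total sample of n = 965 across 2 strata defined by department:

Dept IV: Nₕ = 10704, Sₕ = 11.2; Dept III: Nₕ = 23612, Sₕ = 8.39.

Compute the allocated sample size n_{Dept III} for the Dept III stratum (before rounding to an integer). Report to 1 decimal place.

Neyman allocation: nₕ = n·NₕSₕ / Σⱼ NⱼSⱼ.
Σ NⱼSⱼ = 10704·11.2 + 23612·8.39 = 317989.48.
n_{Dept III} = 965·23612·8.39 / 317989.48 = 601.2.

601.2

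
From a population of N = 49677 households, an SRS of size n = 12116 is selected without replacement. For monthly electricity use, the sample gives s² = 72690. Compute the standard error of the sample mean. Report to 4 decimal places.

Under SRS without replacement, Var(ȳ) = (1 − f)·s²/n with f = n/N = 12116/49677 = 0.24389557.
Var(ȳ) = (1 − 0.24389557)·72690/12116 = 0.75610443·5.9995048 = 4.5362522.
SE(ȳ) = √(4.5362522) = 2.1298.

2.1298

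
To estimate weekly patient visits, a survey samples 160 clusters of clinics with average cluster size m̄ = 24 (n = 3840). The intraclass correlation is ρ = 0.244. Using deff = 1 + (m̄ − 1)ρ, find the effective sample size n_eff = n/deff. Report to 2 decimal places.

580.76

deff = 1 + (24 − 1)·0.244 = 1 + 5.612 = 6.612.
n_eff = 3840 / 6.612 = 580.76.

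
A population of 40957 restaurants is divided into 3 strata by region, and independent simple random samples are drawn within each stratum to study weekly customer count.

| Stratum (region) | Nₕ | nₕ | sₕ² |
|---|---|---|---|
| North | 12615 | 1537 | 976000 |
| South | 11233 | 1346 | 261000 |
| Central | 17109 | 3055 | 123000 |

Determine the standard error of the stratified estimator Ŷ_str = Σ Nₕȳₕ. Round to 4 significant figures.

Var(Ŷ_str) = Σₕ Nₕ²(1 − fₕ)sₕ²/nₕ.
North: 12615²·(1 − 1537/12615)·976000/1537 = 8.8741051 × 10^10.
South: 11233²·(1 − 1346/11233)·261000/1346 = 2.1535539 × 10^10.
Central: 17109²·(1 − 3055/17109)·123000/3055 = 9.680961 × 10^9.
Sum = 1.1995755 × 10^11.
SE = √(1.1995755 × 10^11) = 346300.

346300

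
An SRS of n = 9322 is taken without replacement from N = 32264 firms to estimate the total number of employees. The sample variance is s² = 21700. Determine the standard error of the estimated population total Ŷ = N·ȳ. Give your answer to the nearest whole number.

Var(Ŷ) = N²·Var(ȳ) = N²·(1 − n/N)·s²/n.
f = 9322/32264 = 0.28892884; Var(ȳ) = 0.71107116·21700/9322 = 1.6552504.
Var(Ŷ) = 32264² · 1.6552504 = 1.7230589 × 10^9.
SE(Ŷ) = √(1.7230589 × 10^9) = 41510.

41510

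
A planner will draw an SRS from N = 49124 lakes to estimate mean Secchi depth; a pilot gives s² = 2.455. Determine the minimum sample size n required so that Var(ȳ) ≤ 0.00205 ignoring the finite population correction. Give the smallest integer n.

1198

Without fpc, n₀ = s²/D = 2.455/0.00205 = 1197.5610.
Rounding up, n = 1198.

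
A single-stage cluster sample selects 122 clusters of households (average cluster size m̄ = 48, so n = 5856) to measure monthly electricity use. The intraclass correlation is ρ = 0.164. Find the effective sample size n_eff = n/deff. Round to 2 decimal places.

deff = 1 + (48 − 1)·0.164 = 1 + 7.708 = 8.708.
n_eff = 5856 / 8.708 = 672.49.

672.49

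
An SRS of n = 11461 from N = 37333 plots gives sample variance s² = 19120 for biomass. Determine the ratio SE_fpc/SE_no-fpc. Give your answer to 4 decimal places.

f = n/N = 11461/37333 = 0.30699381.
SE_no-fpc = √(s²/n) = 1.2916138; SE_fpc = √((1−f)s²/n) = 1.0752297.
Ratio = √(1−f) = 0.83246993.

0.8325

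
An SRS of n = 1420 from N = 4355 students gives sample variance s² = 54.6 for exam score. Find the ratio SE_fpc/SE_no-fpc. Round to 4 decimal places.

0.8209

f = n/N = 1420/4355 = 0.32606200.
SE_no-fpc = √(s²/n) = 0.19608851; SE_fpc = √((1−f)s²/n) = 0.16097637.
Ratio = √(1−f) = 0.82093727.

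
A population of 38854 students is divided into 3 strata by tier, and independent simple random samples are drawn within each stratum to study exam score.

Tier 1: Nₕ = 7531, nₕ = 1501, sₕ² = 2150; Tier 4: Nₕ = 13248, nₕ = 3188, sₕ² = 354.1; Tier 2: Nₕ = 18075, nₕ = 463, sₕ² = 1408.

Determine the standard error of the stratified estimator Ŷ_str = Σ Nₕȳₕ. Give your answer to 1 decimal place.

32371.7

Var(Ŷ_str) = Σₕ Nₕ²(1 − fₕ)sₕ²/nₕ.
Tier 1: 7531²·(1 − 1501/7531)·2150/1501 = 6.5047068 × 10^7.
Tier 4: 13248²·(1 − 3188/13248)·354.1/3188 = 1.480321 × 10^7.
Tier 2: 18075²·(1 − 463/18075)·1408/463 = 9.680742 × 10^8.
Sum = 1.0479245 × 10^9.
SE = √(1.0479245 × 10^9) = 32371.7.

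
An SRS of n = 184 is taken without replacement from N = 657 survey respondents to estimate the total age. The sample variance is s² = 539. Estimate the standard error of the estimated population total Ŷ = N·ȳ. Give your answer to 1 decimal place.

Var(Ŷ) = N²·Var(ȳ) = N²·(1 − n/N)·s²/n.
f = 184/657 = 0.28006088; Var(ȳ) = 0.71993912·539/184 = 2.1089521.
Var(Ŷ) = 657² · 2.1089521 = 910327.07.
SE(Ŷ) = √(910327.07) = 954.1.

954.1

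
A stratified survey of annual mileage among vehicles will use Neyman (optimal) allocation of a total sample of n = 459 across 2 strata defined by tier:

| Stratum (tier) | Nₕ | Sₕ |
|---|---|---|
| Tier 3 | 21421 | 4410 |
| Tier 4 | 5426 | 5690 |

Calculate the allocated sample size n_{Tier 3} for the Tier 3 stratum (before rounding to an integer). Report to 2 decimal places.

345.94

Neyman allocation: nₕ = n·NₕSₕ / Σⱼ NⱼSⱼ.
Σ NⱼSⱼ = 21421·4410 + 5426·5690 = 1.2534055 × 10^8.
n_{Tier 3} = 459·21421·4410 / (1.2534055 × 10^8) = 345.94.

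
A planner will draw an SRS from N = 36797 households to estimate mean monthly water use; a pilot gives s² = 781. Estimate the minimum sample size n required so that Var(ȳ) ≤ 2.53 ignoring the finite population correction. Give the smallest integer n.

Without fpc, n₀ = s²/D = 781/2.53 = 308.6957.
Rounding up, n = 309.

309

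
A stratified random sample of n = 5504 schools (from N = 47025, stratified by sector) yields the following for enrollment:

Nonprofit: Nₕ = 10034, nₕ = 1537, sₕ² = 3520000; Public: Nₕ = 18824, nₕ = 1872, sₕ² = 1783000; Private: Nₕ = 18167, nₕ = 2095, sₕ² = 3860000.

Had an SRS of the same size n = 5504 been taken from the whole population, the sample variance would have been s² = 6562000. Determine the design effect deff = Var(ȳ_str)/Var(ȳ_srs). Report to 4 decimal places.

Var(ȳ_str) = Σ Wₕ²(1−fₕ)sₕ²/nₕ with Wₕ = Nₕ/47025:
  Nonprofit: (10034/47025)²·(1−1537/10034)·3520000/1537 = 88.298007
  Public: (18824/47025)²·(1−1872/18824)·1783000/1872 = 137.44241
  Private: (18167/47025)²·(1−2095/18167)·3860000/2095 = 243.27574
  → Var(ȳ_str) = 469.01616.
Var(ȳ_srs) = (1 − 5504/47025)·6562000/5504 = 1052.681.
deff = 469.01616 / 1052.681 = 0.4455.

0.4455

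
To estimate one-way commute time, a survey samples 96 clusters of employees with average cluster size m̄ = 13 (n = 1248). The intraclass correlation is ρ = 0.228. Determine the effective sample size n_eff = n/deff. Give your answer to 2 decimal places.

334.05

deff = 1 + (13 − 1)·0.228 = 1 + 2.736 = 3.736.
n_eff = 1248 / 3.736 = 334.05.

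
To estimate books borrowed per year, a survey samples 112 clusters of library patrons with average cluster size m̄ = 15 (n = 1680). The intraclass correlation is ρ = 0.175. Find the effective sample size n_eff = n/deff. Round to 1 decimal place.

deff = 1 + (15 − 1)·0.175 = 1 + 2.45 = 3.45.
n_eff = 1680 / 3.45 = 487.0.

487.0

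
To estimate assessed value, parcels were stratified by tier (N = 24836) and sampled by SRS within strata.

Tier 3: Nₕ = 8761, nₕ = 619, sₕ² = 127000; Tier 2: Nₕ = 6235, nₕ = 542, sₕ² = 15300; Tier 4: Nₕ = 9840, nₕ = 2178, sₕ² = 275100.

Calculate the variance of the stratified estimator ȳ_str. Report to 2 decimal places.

40.79

Var(ȳ_str) = Σₕ Wₕ²(1 − fₕ)sₕ²/nₕ with Wₕ = Nₕ/N, N = 24836.
Tier 3: Wₕ = 0.35275407; term = 0.35275407²·(1 − 0.07065403)·127000/619 = 23.726548.
Tier 2: Wₕ = 0.25104687; term = 0.25104687²·(1 − 0.08692863)·15300/542 = 1.6244505.
Tier 4: Wₕ = 0.39619907; term = 0.39619907²·(1 − 0.22134146)·275100/2178 = 15.438555.
Sum = 40.789554.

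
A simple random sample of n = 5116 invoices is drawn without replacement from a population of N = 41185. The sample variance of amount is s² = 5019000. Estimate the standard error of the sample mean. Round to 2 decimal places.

29.31

Under SRS without replacement, Var(ȳ) = (1 − f)·s²/n with f = n/N = 5116/41185 = 0.12421998.
Var(ȳ) = (1 − 0.12421998)·5019000/5116 = 0.87578002·981.03987 = 859.17512.
SE(ȳ) = √(859.17512) = 29.31.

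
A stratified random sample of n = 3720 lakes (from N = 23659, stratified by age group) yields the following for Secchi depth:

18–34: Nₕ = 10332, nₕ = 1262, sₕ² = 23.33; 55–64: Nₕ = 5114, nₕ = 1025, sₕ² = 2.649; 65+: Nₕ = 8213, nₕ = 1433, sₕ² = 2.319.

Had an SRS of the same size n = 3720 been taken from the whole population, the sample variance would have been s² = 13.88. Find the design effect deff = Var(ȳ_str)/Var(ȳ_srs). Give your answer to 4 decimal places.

Var(ȳ_str) = Σ Wₕ²(1−fₕ)sₕ²/nₕ with Wₕ = Nₕ/23659:
  18–34: (10332/23659)²·(1−1262/10332)·23.33/1262 = 0.0030949547
  55–64: (5114/23659)²·(1−1025/5114)·2.649/1025 = 9.6547973 × 10^-5
  65+: (8213/23659)²·(1−1433/8213)·2.319/1433 = 1.6098793 × 10^-4
  → Var(ȳ_str) = 0.0033524906.
Var(ȳ_srs) = (1 − 3720/23659)·13.88/3720 = 0.0031445139.
deff = 0.0033524906 / 0.0031445139 = 1.0661.

1.0661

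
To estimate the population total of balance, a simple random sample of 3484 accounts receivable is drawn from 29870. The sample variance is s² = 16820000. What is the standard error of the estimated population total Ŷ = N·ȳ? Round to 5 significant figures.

Var(Ŷ) = N²·Var(ȳ) = N²·(1 − n/N)·s²/n.
f = 3484/29870 = 0.11663877; Var(ȳ) = 0.88336123·16820000/3484 = 4264.6774.
Var(Ŷ) = 29870² · 4264.6774 = 3.8050172 × 10^12.
SE(Ŷ) = √(3.8050172 × 10^12) = 1.9506 × 10^6.

1.9506 × 10^6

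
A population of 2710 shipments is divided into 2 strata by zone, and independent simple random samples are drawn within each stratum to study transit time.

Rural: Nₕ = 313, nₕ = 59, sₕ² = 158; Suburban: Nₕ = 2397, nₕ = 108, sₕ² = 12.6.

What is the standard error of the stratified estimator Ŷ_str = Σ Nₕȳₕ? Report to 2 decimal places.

923.59

Var(Ŷ_str) = Σₕ Nₕ²(1 − fₕ)sₕ²/nₕ.
Rural: 313²·(1 − 59/313)·158/59 = 212903.66.
Suburban: 2397²·(1 − 108/2397)·12.6/108 = 640118.85.
Sum = 853022.51.
SE = √(853022.51) = 923.59.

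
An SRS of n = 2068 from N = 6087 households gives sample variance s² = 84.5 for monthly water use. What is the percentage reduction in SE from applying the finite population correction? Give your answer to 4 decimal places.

18.7436

f = n/N = 2068/6087 = 0.33974043.
SE_no-fpc = √(s²/n) = 0.20214038; SE_fpc = √((1−f)s²/n) = 0.16425191.
Ratio = √(1−f) = 0.81256358. Reduction = 100·(1 − 0.81256358) = 18.7436%.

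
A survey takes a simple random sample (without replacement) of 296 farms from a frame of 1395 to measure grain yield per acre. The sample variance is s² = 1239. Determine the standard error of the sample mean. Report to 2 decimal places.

Under SRS without replacement, Var(ȳ) = (1 − f)·s²/n with f = n/N = 296/1395 = 0.21218638.
Var(ȳ) = (1 − 0.21218638)·1239/296 = 0.78781362·4.1858108 = 3.2976388.
SE(ȳ) = √(3.2976388) = 1.82.

1.82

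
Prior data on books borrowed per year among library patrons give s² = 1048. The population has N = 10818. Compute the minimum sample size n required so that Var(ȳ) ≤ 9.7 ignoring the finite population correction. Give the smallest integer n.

109

Without fpc, n₀ = s²/D = 1048/9.7 = 108.0412.
Rounding up, n = 109.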